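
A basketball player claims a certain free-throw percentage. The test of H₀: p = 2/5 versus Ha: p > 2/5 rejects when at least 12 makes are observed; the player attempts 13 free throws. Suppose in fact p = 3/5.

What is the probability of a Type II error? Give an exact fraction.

1205291336/1220703125

Under the alternative p = 3/5, X ~ Binomial(13, 3/5); β is the probability the test does not reject, P(X < 12).
Equivalently, β = 1 − P(X ≥ 12) = 1205291336/1220703125.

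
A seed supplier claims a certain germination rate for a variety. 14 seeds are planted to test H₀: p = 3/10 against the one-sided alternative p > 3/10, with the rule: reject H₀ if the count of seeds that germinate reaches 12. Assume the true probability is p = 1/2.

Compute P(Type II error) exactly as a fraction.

8139/8192

β = P(fail to reject H₀ | Ha true) = P(Y ≤ 11 | p = 1/2), Y ~ Binomial(14, 1/2).
Summing C(14,j)·(1/2)^j·(1/2)^{14-j} for j = 0..11 gives 8139/8192.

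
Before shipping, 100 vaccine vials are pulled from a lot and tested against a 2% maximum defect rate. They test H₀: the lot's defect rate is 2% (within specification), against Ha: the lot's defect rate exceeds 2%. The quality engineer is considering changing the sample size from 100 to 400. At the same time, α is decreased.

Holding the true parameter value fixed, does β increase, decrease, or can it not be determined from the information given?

Cannot be determined from the information given.

The first change alone would make β decrease; the second alone would make β increase. Which effect dominates depends on the magnitudes, which are not given.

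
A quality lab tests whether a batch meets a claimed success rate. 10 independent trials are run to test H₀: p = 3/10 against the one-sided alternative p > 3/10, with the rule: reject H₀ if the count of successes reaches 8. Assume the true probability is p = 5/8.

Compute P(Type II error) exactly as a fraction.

A Type II error is failing to reject when Ha holds: with p = 5/8, β = P(S ≤ 7).
Equivalently, β = 1 − P(S ≥ 8) = 211794831/268435456.

211794831/268435456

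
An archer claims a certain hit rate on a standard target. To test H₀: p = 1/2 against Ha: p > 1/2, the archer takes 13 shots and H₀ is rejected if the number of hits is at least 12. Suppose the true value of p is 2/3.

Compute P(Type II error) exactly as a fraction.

β = P(fail to reject H₀ | Ha true) = P(S ≤ 11 | p = 2/3), S ~ Binomial(13, 2/3).
Summing C(13,j)·(2/3)^j·(1/3)^{13-j} for j = 0..11 gives 510961/531441.

510961/531441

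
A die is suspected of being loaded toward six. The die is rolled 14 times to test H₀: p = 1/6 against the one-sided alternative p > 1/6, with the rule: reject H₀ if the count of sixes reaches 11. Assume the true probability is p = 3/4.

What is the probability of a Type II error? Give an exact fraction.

64244663/134217728

β = P(fail to reject H₀ | Ha true) = P(S ≤ 10 | p = 3/4), S ~ Binomial(14, 3/4).
Equivalently, β = 1 − P(S ≥ 11) = 64244663/134217728.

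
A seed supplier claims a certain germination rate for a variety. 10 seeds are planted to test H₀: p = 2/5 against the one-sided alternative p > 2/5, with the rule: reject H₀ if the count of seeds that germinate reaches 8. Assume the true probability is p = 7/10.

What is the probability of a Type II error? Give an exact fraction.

771521517/1250000000

Under the alternative p = 7/10, S ~ Binomial(10, 7/10); β is the probability the test does not reject, P(S < 8).
Summing C(10,j)·(7/10)^j·(3/10)^{10-j} for j = 0..7 gives 771521517/1250000000.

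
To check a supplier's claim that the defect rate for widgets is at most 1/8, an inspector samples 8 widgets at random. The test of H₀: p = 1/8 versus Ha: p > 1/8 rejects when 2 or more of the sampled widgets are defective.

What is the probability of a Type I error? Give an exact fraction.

Under H₀, X ~ Binomial(8, 1/8); the Type I error rate is P(X ≥ 2).
Via the complement, α = 1 − Σ_{j=0}^{1} C(8,j)(1/8)^j(7/8)^{8-j} = 4424071/16777216.

4424071/16777216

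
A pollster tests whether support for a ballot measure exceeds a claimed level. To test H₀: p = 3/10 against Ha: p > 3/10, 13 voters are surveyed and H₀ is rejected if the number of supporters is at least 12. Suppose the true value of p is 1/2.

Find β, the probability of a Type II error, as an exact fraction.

A Type II error is failing to reject when Ha holds: with p = 1/2, β = P(Y ≤ 11).
Adding the binomial probabilities P(Y=0)+…+P(Y=11) at p = 1/2 gives 4089/4096.

4089/4096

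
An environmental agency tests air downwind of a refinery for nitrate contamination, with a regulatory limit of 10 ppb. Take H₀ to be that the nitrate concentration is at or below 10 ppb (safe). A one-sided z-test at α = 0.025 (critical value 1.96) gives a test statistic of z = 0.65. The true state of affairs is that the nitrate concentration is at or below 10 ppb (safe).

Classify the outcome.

Since z = 0.65 ≤ z* = 1.96, H₀ is not rejected.
H₀ is true (actually the nitrate concentration is at or below 10 ppb (safe)).
The decision matches the true state — no error.

No error (correct decision).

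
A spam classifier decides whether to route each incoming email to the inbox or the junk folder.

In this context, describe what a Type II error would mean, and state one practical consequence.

With the conventional null hypothesis that the message is legitimate (not spam):
A Type II error is failing to reject H₀ when H₀ is false.
Here that means delivering the message to the inbox when actually the message is spam.

A Type II error would mean concluding that the message is legitimate (not spam) (or at least failing to establish that the message is spam) when in fact the message is spam. Consequence: spam reaches the user's inbox.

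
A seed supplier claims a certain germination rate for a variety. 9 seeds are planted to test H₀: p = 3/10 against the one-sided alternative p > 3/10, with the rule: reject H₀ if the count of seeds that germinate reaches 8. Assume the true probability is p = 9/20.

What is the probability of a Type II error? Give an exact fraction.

126837738533/128000000000

β = P(fail to reject H₀ | Ha true) = P(K ≤ 7 | p = 9/20), K ~ Binomial(9, 9/20).
Adding the binomial probabilities P(K=0)+…+P(K=7) at p = 9/20 gives 126837738533/128000000000.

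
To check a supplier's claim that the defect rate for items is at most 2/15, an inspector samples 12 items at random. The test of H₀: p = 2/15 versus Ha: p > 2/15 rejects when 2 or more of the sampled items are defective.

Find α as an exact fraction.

The significance level is the probability, assuming p = 2/15, of seeing 2 or more defectives in 12 draws.
α = 1 − P(Y ≤ 1) = 1 − 66309934579369/129746337890625 = 63436403311256/129746337890625.

63436403311256/129746337890625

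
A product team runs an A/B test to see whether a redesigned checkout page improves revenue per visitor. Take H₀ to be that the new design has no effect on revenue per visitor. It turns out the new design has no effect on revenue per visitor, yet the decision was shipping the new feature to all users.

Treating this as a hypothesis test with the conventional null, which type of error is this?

Type I error

'Shipping the new feature to all users' corresponds to rejecting H₀.
H₀ was rejected but H₀ is true — a Type I error (false positive).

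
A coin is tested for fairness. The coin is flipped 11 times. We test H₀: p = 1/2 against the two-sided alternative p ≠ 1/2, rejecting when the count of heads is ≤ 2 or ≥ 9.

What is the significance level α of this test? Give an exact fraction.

Under H₀, X ~ Binomial(11, 1/2); α is the probability of landing in either tail, P(X ≤ 2) + P(X ≥ 9).
Each tail has probability (1 + 11 + 55)/2048; doubling gives α = 134/2048 = 67/1024.

67/1024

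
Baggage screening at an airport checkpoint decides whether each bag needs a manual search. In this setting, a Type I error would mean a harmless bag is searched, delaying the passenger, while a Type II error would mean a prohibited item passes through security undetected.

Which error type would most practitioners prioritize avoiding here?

Type II error

The Type II consequence (a prohibited item passes through security undetected) is more severe than the Type I consequence (a harmless bag is searched, delaying the passenger).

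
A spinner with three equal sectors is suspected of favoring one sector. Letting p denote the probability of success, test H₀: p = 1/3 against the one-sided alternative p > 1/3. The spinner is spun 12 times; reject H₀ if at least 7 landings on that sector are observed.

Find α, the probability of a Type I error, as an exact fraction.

The Type I error probability is α = P(K ≥ 7) computed under H₀, where K ~ Binomial(12, 1/3).
Summing C(12,j)(1/3)^j(2/3)^{12−j} for j = 7,…,12 gives 11771/177147.

11771/177147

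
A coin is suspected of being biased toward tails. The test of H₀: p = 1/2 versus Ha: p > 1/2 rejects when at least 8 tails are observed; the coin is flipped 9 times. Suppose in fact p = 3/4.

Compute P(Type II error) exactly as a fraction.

45853/65536

Under the alternative p = 3/4, X ~ Binomial(9, 3/4); β is the probability the test does not reject, P(X < 8).
Summing C(9,j)·(3/4)^j·(1/4)^{9-j} for j = 0..7 gives 45853/65536.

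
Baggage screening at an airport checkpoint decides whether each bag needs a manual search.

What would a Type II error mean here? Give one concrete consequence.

With the conventional null hypothesis that the bag contains no prohibited items:
A Type II error is failing to reject H₀ when H₀ is false.
Here that means letting the bag through when actually the bag contains a prohibited item.

A Type II error would mean concluding that the bag contains no prohibited items (or at least failing to establish that the bag contains a prohibited item) when in fact the bag contains a prohibited item. Consequence: a prohibited item passes through security undetected.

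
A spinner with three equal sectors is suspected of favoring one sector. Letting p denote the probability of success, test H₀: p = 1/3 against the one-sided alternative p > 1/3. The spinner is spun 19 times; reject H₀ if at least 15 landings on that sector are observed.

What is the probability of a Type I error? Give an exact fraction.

23497/387420489

α = P(reject H₀ | H₀ true) = P(S ≥ 15 | p = 1/3), with S ~ Binomial(19, 1/3).
Adding the binomial terms for j = 15 through 19 with p = 1/3 yields 23497/387420489.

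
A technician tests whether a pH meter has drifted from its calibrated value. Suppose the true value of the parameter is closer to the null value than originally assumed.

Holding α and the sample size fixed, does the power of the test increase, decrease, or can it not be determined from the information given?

A smaller departure from H₀ means the test statistic under Ha is distributed closer to where it would be under H₀; rejection becomes less likely.
Since power = 1 − β and β increases, power decreases.

It decreases.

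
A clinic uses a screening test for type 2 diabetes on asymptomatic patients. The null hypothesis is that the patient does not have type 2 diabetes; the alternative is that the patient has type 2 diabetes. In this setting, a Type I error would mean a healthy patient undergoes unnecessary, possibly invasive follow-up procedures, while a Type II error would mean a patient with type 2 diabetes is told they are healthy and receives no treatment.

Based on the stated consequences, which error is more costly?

Type II error

The Type II consequence (a patient with type 2 diabetes is told they are healthy and receives no treatment) is more severe than the Type I consequence (a healthy patient undergoes unnecessary, possibly invasive follow-up procedures).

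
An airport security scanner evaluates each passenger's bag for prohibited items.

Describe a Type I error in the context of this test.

A Type I error would mean concluding that the bag contains a prohibited item when in fact the bag contains no prohibited items.

With the conventional null hypothesis that the bag contains no prohibited items:
A Type I error is rejecting H₀ when H₀ is true.
Here that means flagging the bag for a manual search when actually the bag contains no prohibited items.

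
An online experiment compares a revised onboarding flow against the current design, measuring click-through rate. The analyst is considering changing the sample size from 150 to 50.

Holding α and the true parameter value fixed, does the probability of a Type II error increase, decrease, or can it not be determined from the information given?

It increases.

With less data the test statistic is noisier; under Ha, more outcomes land inside the acceptance region.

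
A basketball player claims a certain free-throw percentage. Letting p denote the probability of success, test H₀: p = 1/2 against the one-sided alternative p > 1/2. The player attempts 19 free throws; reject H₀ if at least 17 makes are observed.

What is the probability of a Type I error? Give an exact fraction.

Under H₀, Y ~ Binomial(19, 1/2), and α = P(Y ≥ 17).
P(Y ≥ 17) = [C(19,17) + C(19,18) + C(19,19)] / 2^19 = (171 + 19 + 1) / 524288 = 191/524288.

191/524288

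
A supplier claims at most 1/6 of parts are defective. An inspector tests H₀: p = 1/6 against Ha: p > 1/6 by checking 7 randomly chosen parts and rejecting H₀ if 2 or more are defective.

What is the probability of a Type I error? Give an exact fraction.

7703/23328

The significance level is the probability, assuming p = 1/6, of seeing 2 or more defectives in 7 draws.
Computing the lower-tail complement: 1 − 15625/23328 = 7703/23328.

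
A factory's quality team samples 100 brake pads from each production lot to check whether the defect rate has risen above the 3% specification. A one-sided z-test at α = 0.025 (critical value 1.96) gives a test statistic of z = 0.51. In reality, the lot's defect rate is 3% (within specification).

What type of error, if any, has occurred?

The conventional null hypothesis is that the lot's defect rate is 3% (within specification).
Since z = 0.51 ≤ z* = 1.96, H₀ is not rejected.
H₀ is true (actually the lot's defect rate is 3% (within specification)).
The decision matches the true state — no error.

No error — this is a correct decision.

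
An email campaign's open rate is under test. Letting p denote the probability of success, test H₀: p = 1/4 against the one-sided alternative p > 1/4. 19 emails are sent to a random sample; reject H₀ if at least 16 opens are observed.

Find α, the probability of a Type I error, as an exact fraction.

The Type I error probability is α = P(Y ≥ 16) computed under H₀, where Y ~ Binomial(19, 1/4).
Summing C(19,j)(1/4)^j(3/4)^{19−j} for j = 16,…,19 gives 1735/17179869184.

1735/17179869184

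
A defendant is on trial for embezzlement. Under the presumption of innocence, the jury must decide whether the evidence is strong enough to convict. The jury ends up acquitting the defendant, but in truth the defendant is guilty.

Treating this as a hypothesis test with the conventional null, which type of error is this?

The null hypothesis here is that the defendant is innocent.
'Acquitting the defendant' corresponds to failing to reject H₀.
H₀ was not rejected but H₀ is false — a Type II error (false negative).

Type II error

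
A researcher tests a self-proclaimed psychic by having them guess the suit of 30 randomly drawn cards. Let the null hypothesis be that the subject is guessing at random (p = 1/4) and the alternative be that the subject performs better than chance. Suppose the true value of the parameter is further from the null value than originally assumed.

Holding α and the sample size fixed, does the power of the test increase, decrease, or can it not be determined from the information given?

A larger true effect moves the Ha sampling distribution further from the H₀ critical value, making rejection more likely when Ha is true.
Since power = 1 − β and β decreases, power increases.

It increases.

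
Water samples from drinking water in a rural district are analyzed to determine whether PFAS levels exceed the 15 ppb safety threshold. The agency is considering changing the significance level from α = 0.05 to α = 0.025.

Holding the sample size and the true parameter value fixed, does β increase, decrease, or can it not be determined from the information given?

It increases.

Lowering α raises the bar for rejection; under Ha, the test now fails to reject on outcomes it previously would have rejected.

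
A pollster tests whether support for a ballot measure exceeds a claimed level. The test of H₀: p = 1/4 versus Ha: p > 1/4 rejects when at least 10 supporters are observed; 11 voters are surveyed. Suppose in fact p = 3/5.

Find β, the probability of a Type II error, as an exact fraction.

1894076/1953125

β = P(fail to reject H₀ | Ha true) = P(S ≤ 9 | p = 3/5), S ~ Binomial(11, 3/5).
Summing C(11,j)·(3/5)^j·(2/5)^{11-j} for j = 0..9 gives 1894076/1953125.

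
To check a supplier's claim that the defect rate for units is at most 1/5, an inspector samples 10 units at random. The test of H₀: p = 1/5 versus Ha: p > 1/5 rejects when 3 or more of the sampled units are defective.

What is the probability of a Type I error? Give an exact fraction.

3146489/9765625

α = P(reject H₀ | H₀ true) = P(S ≥ 3 | p = 1/5), S ~ Binomial(10, 1/5).
Via the complement, α = 1 − Σ_{j=0}^{2} C(10,j)(1/5)^j(4/5)^{10-j} = 3146489/9765625.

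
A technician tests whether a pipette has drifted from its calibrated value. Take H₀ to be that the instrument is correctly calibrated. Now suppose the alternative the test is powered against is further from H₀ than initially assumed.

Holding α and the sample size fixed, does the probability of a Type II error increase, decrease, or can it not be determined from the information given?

The further the true parameter sits from the null value, the more of the Ha sampling distribution falls in the rejection region.

It decreases.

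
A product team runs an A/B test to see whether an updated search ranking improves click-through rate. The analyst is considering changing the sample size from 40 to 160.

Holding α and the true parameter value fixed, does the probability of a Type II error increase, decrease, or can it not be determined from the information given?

Increasing n separates the H₀ and Ha sampling distributions, so under Ha fewer outcomes land in the acceptance region.

It decreases.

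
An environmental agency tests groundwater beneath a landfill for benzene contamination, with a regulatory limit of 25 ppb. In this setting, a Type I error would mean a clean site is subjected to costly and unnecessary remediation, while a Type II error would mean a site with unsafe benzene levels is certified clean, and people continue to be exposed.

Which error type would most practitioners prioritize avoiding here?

Type II error

The Type II consequence (a site with unsafe benzene levels is certified clean, and people continue to be exposed) is more severe than the Type I consequence (a clean site is subjected to costly and unnecessary remediation).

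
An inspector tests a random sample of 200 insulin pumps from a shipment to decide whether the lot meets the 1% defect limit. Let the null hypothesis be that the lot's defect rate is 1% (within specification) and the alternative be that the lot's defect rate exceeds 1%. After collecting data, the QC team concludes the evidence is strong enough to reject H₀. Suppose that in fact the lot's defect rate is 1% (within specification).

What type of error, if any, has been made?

Type I error

H₀ was rejected, but H₀ is actually true.
Rejecting a true null hypothesis is a Type I error (false positive).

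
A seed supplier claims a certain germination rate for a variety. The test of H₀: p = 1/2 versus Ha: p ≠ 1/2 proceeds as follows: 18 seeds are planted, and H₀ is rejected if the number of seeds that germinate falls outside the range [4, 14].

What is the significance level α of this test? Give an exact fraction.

α = P(X ≤ 3 or X ≥ 15 | p = 1/2), X ~ Binomial(18, 1/2).
Each tail has probability (1 + 18 + 153 + 816)/262144; doubling gives α = 1976/262144 = 247/32768.

247/32768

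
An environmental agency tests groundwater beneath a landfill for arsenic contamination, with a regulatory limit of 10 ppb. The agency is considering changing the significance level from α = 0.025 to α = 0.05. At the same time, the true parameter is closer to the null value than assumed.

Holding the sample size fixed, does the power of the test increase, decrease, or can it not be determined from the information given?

Cannot be determined from the information given.

The first change alone would make β decrease; the second alone would make β increase. Which effect dominates depends on the magnitudes, which are not given.
Since power = 1 − β, the effect on power is likewise indeterminate.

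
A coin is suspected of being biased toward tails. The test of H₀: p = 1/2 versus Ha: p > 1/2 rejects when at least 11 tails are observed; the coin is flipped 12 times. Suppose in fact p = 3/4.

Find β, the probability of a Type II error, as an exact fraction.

14120011/16777216

Under the alternative p = 3/4, S ~ Binomial(12, 3/4); β is the probability the test does not reject, P(S < 11).
Equivalently, β = 1 − P(S ≥ 11) = 14120011/16777216.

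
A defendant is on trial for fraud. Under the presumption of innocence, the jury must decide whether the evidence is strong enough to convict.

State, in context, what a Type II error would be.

A Type II error would mean concluding that the defendant is innocent (or at least failing to establish that the defendant is guilty) when in fact the defendant is guilty.

With the conventional null hypothesis that the defendant is innocent:
A Type II error is failing to reject H₀ when H₀ is false.
Here that means acquitting the defendant when actually the defendant is guilty.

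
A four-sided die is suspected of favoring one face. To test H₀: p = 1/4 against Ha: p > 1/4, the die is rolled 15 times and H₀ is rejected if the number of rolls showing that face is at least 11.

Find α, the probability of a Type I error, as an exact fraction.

The Type I error probability is α = P(Y ≥ 11) computed under H₀, where Y ~ Binomial(15, 1/4).
Adding the binomial terms for j = 11 through 15 with p = 1/4 yields 123841/1073741824.

123841/1073741824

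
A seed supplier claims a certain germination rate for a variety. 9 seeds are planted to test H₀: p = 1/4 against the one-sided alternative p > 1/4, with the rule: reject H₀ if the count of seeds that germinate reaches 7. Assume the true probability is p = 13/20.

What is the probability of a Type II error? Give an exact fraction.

A Type II error is failing to reject when Ha holds: with p = 13/20, β = P(S ≤ 6).
Equivalently, β = 1 − P(S ≥ 7) = 5301813769/8000000000.

5301813769/8000000000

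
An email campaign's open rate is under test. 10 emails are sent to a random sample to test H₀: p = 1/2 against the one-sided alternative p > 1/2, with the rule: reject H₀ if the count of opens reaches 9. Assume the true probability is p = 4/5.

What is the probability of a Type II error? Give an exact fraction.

6095609/9765625

Under the alternative p = 4/5, S ~ Binomial(10, 4/5); β is the probability the test does not reject, P(S < 9).
Summing C(10,j)·(4/5)^j·(1/5)^{10-j} for j = 0..8 gives 6095609/9765625.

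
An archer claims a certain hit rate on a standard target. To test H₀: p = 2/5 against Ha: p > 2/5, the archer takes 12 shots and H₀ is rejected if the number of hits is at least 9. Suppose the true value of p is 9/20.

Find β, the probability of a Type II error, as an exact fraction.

790057068555953/819200000000000

Under the alternative p = 9/20, X ~ Binomial(12, 9/20); β is the probability the test does not reject, P(X < 9).
Equivalently, β = 1 − P(X ≥ 9) = 790057068555953/819200000000000.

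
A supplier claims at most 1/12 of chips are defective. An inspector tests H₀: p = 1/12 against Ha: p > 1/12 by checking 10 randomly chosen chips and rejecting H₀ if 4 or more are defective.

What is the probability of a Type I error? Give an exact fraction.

34654379/5159780352

Under H₀, S ~ Binomial(10, 1/12); the Type I error rate is P(S ≥ 4).
α = 1 − P(S ≤ 3) = 1 − 5125125973/5159780352 = 34654379/5159780352.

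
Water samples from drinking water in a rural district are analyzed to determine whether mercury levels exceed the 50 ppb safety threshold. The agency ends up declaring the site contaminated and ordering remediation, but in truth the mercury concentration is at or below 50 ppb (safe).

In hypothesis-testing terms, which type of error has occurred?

Type I error

The null hypothesis here is that the mercury concentration is at or below 50 ppb (safe).
'Declaring the site contaminated and ordering remediation' corresponds to rejecting H₀.
H₀ was rejected but H₀ is true — a Type I error (false positive).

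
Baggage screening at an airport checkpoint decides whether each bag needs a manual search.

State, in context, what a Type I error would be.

A Type I error would mean concluding that the bag contains a prohibited item when in fact the bag contains no prohibited items.

With the conventional null hypothesis that the bag contains no prohibited items:
A Type I error is rejecting H₀ when H₀ is true.
Here that means flagging the bag for a manual search when actually the bag contains no prohibited items.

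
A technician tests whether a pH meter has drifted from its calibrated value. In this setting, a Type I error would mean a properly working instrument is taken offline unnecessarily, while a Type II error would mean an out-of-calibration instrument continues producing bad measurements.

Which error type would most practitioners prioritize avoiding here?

The Type II consequence (an out-of-calibration instrument continues producing bad measurements) is more severe than the Type I consequence (a properly working instrument is taken offline unnecessarily).

Type II error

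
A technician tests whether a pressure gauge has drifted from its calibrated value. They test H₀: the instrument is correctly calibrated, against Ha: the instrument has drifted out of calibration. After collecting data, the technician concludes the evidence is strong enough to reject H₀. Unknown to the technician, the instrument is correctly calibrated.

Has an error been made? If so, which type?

Type I error

H₀ was rejected, but H₀ is actually true.
Rejecting a true null hypothesis is a Type I error (false positive).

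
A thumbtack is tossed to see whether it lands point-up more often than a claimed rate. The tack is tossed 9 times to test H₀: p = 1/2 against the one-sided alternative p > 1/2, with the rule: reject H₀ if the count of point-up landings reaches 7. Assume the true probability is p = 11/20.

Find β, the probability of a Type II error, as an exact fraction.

54431799039/64000000000

β = P(fail to reject H₀ | Ha true) = P(Y ≤ 6 | p = 11/20), Y ~ Binomial(9, 11/20).
Adding the binomial probabilities P(Y=0)+…+P(Y=6) at p = 11/20 gives 54431799039/64000000000.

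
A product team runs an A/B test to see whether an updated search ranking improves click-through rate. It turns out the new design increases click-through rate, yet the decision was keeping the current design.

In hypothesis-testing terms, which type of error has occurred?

Type II error

The null hypothesis here is that the new design has no effect on click-through rate.
'Keeping the current design' corresponds to failing to reject H₀.
H₀ was not rejected but H₀ is false — a Type II error (false negative).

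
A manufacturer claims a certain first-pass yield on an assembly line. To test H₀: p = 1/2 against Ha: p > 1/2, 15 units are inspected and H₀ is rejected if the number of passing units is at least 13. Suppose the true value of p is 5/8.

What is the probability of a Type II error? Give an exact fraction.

Under the alternative p = 5/8, S ~ Binomial(15, 5/8); β is the probability the test does not reject, P(S < 13).
Summing C(15,j)·(5/8)^j·(3/8)^{15-j} for j = 0..12 gives 33725631854457/35184372088832.

33725631854457/35184372088832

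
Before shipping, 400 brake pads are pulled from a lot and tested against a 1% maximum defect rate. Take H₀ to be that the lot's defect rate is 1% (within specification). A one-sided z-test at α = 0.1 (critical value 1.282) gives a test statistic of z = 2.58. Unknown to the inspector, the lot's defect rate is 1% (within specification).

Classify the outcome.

Since z = 2.58 > z* = 1.282, H₀ is rejected.
H₀ is true (actually the lot's defect rate is 1% (within specification)).
Rejecting a true H₀ is a Type I error.

Type I error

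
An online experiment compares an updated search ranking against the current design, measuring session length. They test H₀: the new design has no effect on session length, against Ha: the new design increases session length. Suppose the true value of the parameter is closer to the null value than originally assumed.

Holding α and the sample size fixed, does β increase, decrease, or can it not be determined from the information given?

It increases.

A smaller true effect puts the Ha sampling distribution closer to H₀, so more of it falls in the non-rejection region.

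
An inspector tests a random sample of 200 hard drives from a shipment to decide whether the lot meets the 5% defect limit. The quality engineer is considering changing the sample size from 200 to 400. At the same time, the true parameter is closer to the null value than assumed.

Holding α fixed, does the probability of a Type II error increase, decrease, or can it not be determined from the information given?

Cannot be determined from the information given.

The first change alone would make β decrease; the second alone would make β increase. Which effect dominates depends on the magnitudes, which are not given.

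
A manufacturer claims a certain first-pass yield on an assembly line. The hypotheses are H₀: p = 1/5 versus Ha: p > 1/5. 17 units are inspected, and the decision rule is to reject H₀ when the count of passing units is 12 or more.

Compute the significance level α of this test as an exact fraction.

Under H₀, X ~ Binomial(17, 1/5), and α = P(X ≥ 12).
P(X ≥ 12) = Σ_{j=12}^{17} C(17,j)·(1/5)^j·(4/5)^{17-j} = 6991557/762939453125.

6991557/762939453125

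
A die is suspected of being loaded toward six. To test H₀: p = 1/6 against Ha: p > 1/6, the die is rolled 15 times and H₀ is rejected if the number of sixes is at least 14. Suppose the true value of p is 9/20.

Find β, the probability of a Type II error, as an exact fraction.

16382009719056418393/16384000000000000000

Under the alternative p = 9/20, K ~ Binomial(15, 9/20); β is the probability the test does not reject, P(K < 14).
Equivalently, β = 1 − P(K ≥ 14) = 16382009719056418393/16384000000000000000.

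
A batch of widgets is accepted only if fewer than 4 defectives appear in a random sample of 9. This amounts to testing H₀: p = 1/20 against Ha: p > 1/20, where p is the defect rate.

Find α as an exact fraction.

82249561/128000000000

The significance level is the probability, assuming p = 1/20, of seeing 4 or more defectives in 9 draws.
Computing the lower-tail complement: 1 − 127917750439/128000000000 = 82249561/128000000000.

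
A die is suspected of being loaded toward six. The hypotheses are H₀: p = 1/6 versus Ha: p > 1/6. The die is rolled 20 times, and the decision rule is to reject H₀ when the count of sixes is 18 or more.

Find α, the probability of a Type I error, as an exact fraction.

539/406239826673664

The Type I error probability is α = P(Y ≥ 18) computed under H₀, where Y ~ Binomial(20, 1/6).
P(Y ≥ 18) = Σ_{j=18}^{20} C(20,j)·(1/6)^j·(5/6)^{20-j} = 539/406239826673664.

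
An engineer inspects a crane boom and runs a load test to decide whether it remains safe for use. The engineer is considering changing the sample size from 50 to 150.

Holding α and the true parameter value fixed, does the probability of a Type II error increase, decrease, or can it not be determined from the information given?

It decreases.

Increasing n separates the H₀ and Ha sampling distributions, so under Ha fewer outcomes land in the acceptance region.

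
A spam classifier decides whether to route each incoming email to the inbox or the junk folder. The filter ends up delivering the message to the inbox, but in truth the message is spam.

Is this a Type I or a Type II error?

Type II error

The null hypothesis here is that the message is legitimate (not spam).
'Delivering the message to the inbox' corresponds to failing to reject H₀.
H₀ was not rejected but H₀ is false — a Type II error (false negative).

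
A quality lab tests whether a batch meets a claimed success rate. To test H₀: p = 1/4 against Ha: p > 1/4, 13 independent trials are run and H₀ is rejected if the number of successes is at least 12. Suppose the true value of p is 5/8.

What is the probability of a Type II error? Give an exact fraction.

134753406597/137438953472

Under the alternative p = 5/8, X ~ Binomial(13, 5/8); β is the probability the test does not reject, P(X < 12).
Equivalently, β = 1 − P(X ≥ 12) = 134753406597/137438953472.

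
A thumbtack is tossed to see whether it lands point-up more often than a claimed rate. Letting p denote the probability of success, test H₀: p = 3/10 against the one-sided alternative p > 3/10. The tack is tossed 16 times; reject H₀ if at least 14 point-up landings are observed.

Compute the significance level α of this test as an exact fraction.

1190959281/400000000000000

Under H₀, X ~ Binomial(16, 3/10), and α = P(X ≥ 14).
Summing C(16,j)(3/10)^j(7/10)^{16−j} for j = 14,…,16 gives 1190959281/400000000000000.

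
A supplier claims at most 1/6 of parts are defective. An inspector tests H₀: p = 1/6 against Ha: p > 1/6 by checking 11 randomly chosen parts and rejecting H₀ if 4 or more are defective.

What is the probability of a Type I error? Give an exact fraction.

The significance level is the probability, assuming p = 1/6, of seeing 4 or more defectives in 11 draws.
Computing the lower-tail complement: 1 − 13671875/15116544 = 1444669/15116544.

1444669/15116544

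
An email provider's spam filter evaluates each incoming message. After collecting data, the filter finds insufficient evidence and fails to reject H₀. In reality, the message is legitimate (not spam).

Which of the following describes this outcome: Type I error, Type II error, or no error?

The conventional null hypothesis here is that the message is legitimate (not spam).
The test retained a true H₀ — the decision matches the true state.

Neither — the decision is correct.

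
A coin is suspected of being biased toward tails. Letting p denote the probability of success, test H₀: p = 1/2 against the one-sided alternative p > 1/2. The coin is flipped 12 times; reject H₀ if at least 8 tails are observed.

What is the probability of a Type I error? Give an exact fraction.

397/2048

The Type I error probability is α = P(Y ≥ 8) computed under H₀, where Y ~ Binomial(12, 1/2).
That's C(12,8) + C(12,9) + C(12,10) + C(12,11) + C(12,12) over 2^12, i.e. (495 + 220 + 66 + 12 + 1)/4096 = 794/4096 = 397/2048.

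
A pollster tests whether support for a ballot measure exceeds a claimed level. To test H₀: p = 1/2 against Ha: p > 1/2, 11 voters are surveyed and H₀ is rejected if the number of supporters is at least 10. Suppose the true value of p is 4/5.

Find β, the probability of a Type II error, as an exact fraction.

6619897/9765625

A Type II error is failing to reject when Ha holds: with p = 4/5, β = P(S ≤ 9).
Equivalently, β = 1 − P(S ≥ 10) = 6619897/9765625.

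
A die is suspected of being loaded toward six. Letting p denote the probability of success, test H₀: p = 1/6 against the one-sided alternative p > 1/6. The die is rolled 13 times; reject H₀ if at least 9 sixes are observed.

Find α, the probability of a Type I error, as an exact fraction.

53849/1451188224

The Type I error probability is α = P(K ≥ 9) computed under H₀, where K ~ Binomial(13, 1/6).
Summing C(13,j)(1/6)^j(5/6)^{13−j} for j = 9,…,13 gives 53849/1451188224.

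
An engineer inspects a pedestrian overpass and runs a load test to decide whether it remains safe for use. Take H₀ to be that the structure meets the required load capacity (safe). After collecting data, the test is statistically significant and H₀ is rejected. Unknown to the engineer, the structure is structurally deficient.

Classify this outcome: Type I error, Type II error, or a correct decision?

No error — this is a correct decision.

The test rejected a false H₀ — the decision matches the true state.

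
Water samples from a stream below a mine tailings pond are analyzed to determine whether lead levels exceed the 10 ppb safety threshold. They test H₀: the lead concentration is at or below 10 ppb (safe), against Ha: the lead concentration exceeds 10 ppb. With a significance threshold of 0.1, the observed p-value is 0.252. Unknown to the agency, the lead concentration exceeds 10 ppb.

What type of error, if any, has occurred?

Type II error

Since p = 0.252 ≥ α = 0.1, H₀ is not rejected.
H₀ is false (actually the lead concentration exceeds 10 ppb).
Failing to reject a false H₀ is a Type II error.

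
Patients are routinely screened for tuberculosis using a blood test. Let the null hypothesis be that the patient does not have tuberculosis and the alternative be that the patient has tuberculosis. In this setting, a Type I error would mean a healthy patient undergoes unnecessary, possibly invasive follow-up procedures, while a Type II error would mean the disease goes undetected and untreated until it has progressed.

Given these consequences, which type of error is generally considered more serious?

Type II error

The Type II consequence (the disease goes undetected and untreated until it has progressed) is more severe than the Type I consequence (a healthy patient undergoes unnecessary, possibly invasive follow-up procedures).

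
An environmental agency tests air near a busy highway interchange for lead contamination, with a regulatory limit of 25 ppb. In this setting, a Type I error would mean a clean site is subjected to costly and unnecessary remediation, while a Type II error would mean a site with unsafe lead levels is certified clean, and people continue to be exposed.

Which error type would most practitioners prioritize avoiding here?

The Type II consequence (a site with unsafe lead levels is certified clean, and people continue to be exposed) is more severe than the Type I consequence (a clean site is subjected to costly and unnecessary remediation).

Type II error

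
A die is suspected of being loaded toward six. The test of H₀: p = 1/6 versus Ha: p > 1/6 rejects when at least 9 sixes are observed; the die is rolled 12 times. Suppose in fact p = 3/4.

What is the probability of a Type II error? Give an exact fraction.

5892517/16777216

β = P(fail to reject H₀ | Ha true) = P(S ≤ 8 | p = 3/4), S ~ Binomial(12, 3/4).
Summing C(12,j)·(3/4)^j·(1/4)^{12-j} for j = 0..8 gives 5892517/16777216.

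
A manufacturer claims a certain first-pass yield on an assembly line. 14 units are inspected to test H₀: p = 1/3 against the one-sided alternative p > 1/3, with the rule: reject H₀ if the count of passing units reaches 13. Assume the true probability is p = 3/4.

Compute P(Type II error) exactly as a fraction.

A Type II error is failing to reject when Ha holds: with p = 3/4, β = P(K ≤ 12).
Summing C(14,j)·(3/4)^j·(1/4)^{14-j} for j = 0..12 gives 241331965/268435456.

241331965/268435456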